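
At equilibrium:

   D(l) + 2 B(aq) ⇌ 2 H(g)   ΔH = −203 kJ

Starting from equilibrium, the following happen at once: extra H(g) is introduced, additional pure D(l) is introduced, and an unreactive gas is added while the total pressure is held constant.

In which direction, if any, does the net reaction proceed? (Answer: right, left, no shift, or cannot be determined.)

cannot be determined

Adding H (g), a product, drives the reaction to the left.
D is a pure liquid; its activity is 1 regardless of amount, so Q is unaffected — no shift from this change.
Adding inert gas at constant total pressure expands the volume and lowers every reacting partial pressure. With Δn_gas = 2 − 0 = +2, Q moves away from K toward the side with fewer gas moles, so the system shifts toward the side with more gas moles — to the right.
The individual effects push in opposite directions; without quantitative information the net direction cannot be determined.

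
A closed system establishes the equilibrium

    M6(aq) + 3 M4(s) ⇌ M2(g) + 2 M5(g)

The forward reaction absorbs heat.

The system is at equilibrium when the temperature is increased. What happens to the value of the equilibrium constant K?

increases

K depends on temperature via the van 't Hoff relation. The forward reaction is endothermic, so raising T increases K.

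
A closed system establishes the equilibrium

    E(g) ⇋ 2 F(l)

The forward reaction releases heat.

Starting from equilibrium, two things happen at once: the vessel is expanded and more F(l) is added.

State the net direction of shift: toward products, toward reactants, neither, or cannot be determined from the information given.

left

Gas moles: reactants 1, products 0 (Δn_gas = -1). Expansion shifts the system toward the side with more moles of gas — to the left.
F is a pure liquid; its activity is 1 regardless of amount, so Q is unaffected — no shift from this change.
Only the nonzero effect(s) matter; the net shift is to the left.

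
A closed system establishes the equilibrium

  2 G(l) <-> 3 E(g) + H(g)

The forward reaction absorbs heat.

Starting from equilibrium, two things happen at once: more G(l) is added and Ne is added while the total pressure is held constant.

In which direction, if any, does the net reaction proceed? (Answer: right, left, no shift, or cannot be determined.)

right

G is a pure liquid; its activity is 1 regardless of amount, so Q is unaffected — no shift from this change.
Adding inert gas at constant total pressure expands the volume and lowers every reacting partial pressure. With Δn_gas = 4 − 0 = +4, Q moves away from K toward the side with fewer gas moles, so the system shifts toward the side with more gas moles — to the right.
Only the nonzero effect(s) matter; the net shift is to the right.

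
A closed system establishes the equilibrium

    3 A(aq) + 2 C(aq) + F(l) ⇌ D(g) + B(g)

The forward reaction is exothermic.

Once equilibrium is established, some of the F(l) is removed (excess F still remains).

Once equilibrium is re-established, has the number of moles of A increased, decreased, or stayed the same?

F is a pure liquid; its activity is 1 regardless of amount, so Q is unaffected — no shift from this change.
No net shift occurs, so the amount of A is unchanged.

unchanged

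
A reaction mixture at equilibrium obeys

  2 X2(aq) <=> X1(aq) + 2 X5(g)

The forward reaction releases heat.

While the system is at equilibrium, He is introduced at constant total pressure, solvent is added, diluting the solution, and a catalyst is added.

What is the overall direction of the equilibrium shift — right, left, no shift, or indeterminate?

Adding inert gas at constant total pressure expands the volume and lowers every reacting partial pressure. With Δn_gas = 2 − 0 = +2, Q moves away from K toward the side with fewer gas moles, so the system shifts toward the side with more gas moles — to the right.
Dilution lowers every aqueous concentration by the same factor. Δn_aq = 1 − 2 = -1, so the system shifts toward the side with more dissolved moles — to the left.
A catalyst speeds both forward and reverse rates equally; it changes neither Q nor K — no shift from this change.
The individual effects push in opposite directions; without quantitative information the net direction cannot be determined.

cannot be determined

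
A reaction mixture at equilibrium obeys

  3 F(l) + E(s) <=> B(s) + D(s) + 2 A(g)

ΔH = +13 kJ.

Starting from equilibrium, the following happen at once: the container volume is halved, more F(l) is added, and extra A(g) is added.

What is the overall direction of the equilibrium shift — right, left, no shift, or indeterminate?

Gas moles: reactants 0, products 2 (Δn_gas = +2). Compression shifts the system toward the side with fewer moles of gas — to the left.
F is a pure liquid; its activity is 1 regardless of amount, so Q is unaffected — no shift from this change.
Adding A (g), a product, drives the reaction to the left.
Only the nonzero effect(s) matter; the net shift is to the left.

left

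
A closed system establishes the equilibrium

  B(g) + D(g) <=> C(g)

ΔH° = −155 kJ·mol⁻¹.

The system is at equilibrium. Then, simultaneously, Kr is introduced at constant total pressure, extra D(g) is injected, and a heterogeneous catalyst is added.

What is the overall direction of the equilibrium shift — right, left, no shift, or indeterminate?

Adding inert gas at constant total pressure expands the volume and lowers every reacting partial pressure. With Δn_gas = 1 − 2 = -1, Q moves away from K toward the side with fewer gas moles, so the system shifts toward the side with more gas moles — to the left.
Adding D (g), a reactant, drives the reaction to the right.
A catalyst speeds both forward and reverse rates equally; it changes neither Q nor K — no shift from this change.
The individual effects push in opposite directions; without quantitative information the net direction cannot be determined.

cannot be determined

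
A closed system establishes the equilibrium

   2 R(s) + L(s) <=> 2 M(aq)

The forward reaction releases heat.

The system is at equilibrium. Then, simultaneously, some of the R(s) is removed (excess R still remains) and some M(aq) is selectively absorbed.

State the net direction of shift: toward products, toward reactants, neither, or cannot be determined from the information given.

R is a pure solid; its activity is 1 regardless of amount, so Q is unaffected — no shift from this change.
Removing M (aq), a product, drives the reaction to the right.
Only the nonzero effect(s) matter; the net shift is to the right.

right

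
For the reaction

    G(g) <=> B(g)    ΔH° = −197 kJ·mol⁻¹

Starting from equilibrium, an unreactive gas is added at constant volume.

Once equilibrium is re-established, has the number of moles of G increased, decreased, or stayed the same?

At constant volume, adding an inert gas leaves every reacting species' partial pressure unchanged, so Q is unchanged — no shift from this change.
No net shift occurs, so the amount of G is unchanged.

unchanged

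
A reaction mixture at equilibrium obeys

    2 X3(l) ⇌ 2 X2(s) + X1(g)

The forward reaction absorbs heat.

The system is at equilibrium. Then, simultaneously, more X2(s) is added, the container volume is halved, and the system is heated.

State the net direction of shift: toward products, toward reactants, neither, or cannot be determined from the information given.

X2 is a pure solid; its activity is 1 regardless of amount, so Q is unaffected — no shift from this change.
Gas moles: reactants 0, products 1 (Δn_gas = +1). Compression shifts the system toward the side with fewer moles of gas — to the left.
The forward reaction is endothermic. Raising T favours the endothermic direction — shift to the right.
The individual effects push in opposite directions; without quantitative information the net direction cannot be determined.

cannot be determined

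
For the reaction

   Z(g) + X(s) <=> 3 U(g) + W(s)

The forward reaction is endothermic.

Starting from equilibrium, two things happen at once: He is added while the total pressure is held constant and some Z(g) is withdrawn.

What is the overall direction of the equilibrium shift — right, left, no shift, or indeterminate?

cannot be determined

Adding inert gas at constant total pressure expands the volume and lowers every reacting partial pressure. With Δn_gas = 3 − 1 = +2, Q moves away from K toward the side with fewer gas moles, so the system shifts toward the side with more gas moles — to the right.
Removing Z (g), a reactant, drives the reaction to the left.
The individual effects push in opposite directions; without quantitative information the net direction cannot be determined.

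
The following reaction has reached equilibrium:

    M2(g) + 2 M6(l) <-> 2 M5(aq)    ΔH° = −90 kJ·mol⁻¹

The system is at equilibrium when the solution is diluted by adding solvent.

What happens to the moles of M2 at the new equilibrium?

decreases

Dilution lowers every aqueous concentration by the same factor. Δn_aq = 2 − 0 = +2, so the system shifts toward the side with more dissolved moles — to the right.
The net shift is to the right. M2 is a reactant, so its amount decreases.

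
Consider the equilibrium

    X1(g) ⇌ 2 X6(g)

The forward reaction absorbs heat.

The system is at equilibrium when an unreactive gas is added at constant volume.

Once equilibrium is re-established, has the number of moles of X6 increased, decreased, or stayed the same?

At constant volume, adding an inert gas leaves every reacting species' partial pressure unchanged, so Q is unchanged — no shift from this change.
No net shift occurs, so the amount of X6 is unchanged.

unchanged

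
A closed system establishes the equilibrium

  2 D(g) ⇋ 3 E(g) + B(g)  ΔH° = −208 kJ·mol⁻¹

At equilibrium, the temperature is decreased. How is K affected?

increases

K depends on temperature via the van 't Hoff relation. The forward reaction is exothermic, so lowering T increases K.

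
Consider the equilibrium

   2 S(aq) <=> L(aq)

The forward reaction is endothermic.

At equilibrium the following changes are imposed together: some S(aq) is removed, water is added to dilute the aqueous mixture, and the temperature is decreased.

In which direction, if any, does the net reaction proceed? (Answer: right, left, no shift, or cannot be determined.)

left

Removing S (aq), a reactant, drives the reaction to the left.
Dilution lowers every aqueous concentration by the same factor. Δn_aq = 1 − 2 = -1, so the system shifts toward the side with more dissolved moles — to the left.
The forward reaction is endothermic. Lowering T favours the exothermic direction — shift to the left.
All effects act in the same direction — net shift to the left.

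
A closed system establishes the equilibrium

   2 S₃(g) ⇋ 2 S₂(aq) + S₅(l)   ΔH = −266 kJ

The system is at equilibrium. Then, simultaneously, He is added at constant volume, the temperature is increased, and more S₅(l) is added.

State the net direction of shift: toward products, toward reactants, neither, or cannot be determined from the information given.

left

At constant volume, adding an inert gas leaves every reacting species' partial pressure unchanged, so Q is unchanged — no shift from this change.
The forward reaction is exothermic. Raising T favours the endothermic direction — shift to the left.
S₅ is a pure liquid; its activity is 1 regardless of amount, so Q is unaffected — no shift from this change.
Only the nonzero effect(s) matter; the net shift is to the left.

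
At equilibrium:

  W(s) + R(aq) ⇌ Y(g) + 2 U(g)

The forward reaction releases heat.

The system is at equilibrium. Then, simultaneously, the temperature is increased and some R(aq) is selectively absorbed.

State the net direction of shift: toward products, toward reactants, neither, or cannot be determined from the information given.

The forward reaction is exothermic. Raising T favours the endothermic direction — shift to the left.
Removing R (aq), a reactant, drives the reaction to the left.
All effects act in the same direction — net shift to the left.

left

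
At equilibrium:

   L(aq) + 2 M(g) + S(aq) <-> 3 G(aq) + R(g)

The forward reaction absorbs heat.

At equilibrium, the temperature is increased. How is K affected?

increases

K depends on temperature via the van 't Hoff relation. The forward reaction is endothermic, so raising T increases K.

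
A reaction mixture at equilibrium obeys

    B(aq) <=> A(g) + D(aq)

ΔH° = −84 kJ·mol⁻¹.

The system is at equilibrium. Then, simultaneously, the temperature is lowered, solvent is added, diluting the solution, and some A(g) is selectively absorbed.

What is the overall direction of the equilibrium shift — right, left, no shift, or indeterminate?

right

The forward reaction is exothermic. Lowering T favours the exothermic direction — shift to the right.
Dilution scales every aqueous concentration by the same factor. Δn_aq = 1 − 1 = 0, so Q is unchanged — no shift.
Removing A (g), a product, drives the reaction to the right.
Only the nonzero effect(s) matter; the net shift is to the right.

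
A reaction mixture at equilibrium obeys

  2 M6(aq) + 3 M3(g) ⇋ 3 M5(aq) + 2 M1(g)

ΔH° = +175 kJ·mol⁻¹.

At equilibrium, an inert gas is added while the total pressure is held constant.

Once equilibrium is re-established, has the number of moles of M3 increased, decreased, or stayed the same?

Adding inert gas at constant total pressure expands the volume and lowers every reacting partial pressure. With Δn_gas = 2 − 3 = -1, Q moves away from K toward the side with fewer gas moles, so the system shifts toward the side with more gas moles — to the left.
The net shift is to the left. M3 is a reactant, so its amount increases.

increases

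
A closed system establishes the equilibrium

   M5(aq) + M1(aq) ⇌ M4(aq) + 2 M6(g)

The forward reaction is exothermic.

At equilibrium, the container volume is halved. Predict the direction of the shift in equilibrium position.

Gas moles: reactants 0, products 2 (Δn_gas = +2). Compression shifts the system toward the side with fewer moles of gas — to the left.

left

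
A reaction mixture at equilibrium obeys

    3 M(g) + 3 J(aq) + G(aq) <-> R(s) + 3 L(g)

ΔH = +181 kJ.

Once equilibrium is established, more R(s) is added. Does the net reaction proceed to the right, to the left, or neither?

no shift

R is a pure solid; its activity is 1 regardless of amount, so Q is unaffected — no shift from this change.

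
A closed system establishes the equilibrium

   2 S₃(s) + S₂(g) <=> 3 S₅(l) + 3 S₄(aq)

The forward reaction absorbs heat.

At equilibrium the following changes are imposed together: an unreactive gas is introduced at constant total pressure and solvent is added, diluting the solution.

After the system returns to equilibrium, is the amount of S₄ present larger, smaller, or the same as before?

cannot be determined

Adding inert gas at constant total pressure expands the volume and lowers every reacting partial pressure. With Δn_gas = 0 − 1 = -1, Q moves away from K toward the side with fewer gas moles, so the system shifts toward the side with more gas moles — to the left.
Dilution lowers every aqueous concentration by the same factor. Δn_aq = 3 − 0 = +3, so the system shifts toward the side with more dissolved moles — to the right.
The two effects oppose each other, so the net shift — and hence the change in S₄ — cannot be determined from the given information.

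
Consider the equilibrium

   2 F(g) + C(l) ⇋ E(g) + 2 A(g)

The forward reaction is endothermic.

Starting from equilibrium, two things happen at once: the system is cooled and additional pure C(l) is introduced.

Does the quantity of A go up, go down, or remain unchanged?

decreases

The forward reaction is endothermic. Lowering T favours the exothermic direction — shift to the left.
C is a pure liquid; its activity is 1 regardless of amount, so Q is unaffected — no shift from this change.
The net shift is to the left. A is a product, so its amount decreases.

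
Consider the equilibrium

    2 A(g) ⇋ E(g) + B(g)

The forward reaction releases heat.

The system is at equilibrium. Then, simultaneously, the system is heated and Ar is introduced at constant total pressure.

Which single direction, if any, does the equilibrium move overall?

left

The forward reaction is exothermic. Raising T favours the endothermic direction — shift to the left.
Adding inert gas at constant total pressure expands the volume, scaling every reacting partial pressure by the same factor. Δn_gas = 2 − 2 = 0, so Q is unchanged — no shift.
Only the nonzero effect(s) matter; the net shift is to the left.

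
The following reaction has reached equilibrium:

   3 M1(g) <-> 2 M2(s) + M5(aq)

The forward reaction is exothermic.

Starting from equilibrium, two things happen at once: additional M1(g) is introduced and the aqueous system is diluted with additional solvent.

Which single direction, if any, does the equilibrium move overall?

right

Adding M1 (g), a reactant, drives the reaction to the right.
Dilution lowers every aqueous concentration by the same factor. Δn_aq = 1 − 0 = +1, so the system shifts toward the side with more dissolved moles — to the right.
All effects act in the same direction — net shift to the right.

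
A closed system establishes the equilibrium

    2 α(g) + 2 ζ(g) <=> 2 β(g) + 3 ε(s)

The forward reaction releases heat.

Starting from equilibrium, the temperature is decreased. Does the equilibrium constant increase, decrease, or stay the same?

K depends on temperature via the van 't Hoff relation. The forward reaction is exothermic, so lowering T increases K.

increases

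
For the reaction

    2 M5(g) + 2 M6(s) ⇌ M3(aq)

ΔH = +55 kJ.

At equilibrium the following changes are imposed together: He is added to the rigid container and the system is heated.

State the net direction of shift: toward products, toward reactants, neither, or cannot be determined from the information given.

right

At constant volume, adding an inert gas leaves every reacting species' partial pressure unchanged, so Q is unchanged — no shift from this change.
The forward reaction is endothermic. Raising T favours the endothermic direction — shift to the right.
Only the nonzero effect(s) matter; the net shift is to the right.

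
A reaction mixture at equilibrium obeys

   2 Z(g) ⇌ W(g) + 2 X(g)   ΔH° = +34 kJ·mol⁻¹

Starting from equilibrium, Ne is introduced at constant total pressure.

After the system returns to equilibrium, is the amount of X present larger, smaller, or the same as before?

Adding inert gas at constant total pressure expands the volume and lowers every reacting partial pressure. With Δn_gas = 3 − 2 = +1, Q moves away from K toward the side with fewer gas moles, so the system shifts toward the side with more gas moles — to the right.
The net shift is to the right. X is a product, so its amount increases.

increases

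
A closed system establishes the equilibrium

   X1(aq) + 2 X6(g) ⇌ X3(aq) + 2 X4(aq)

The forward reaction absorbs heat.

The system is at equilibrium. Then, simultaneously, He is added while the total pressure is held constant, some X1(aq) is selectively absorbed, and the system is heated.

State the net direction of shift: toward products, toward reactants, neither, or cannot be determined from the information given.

Adding inert gas at constant total pressure expands the volume and lowers every reacting partial pressure. With Δn_gas = 0 − 2 = -2, Q moves away from K toward the side with fewer gas moles, so the system shifts toward the side with more gas moles — to the left.
Removing X1 (aq), a reactant, drives the reaction to the left.
The forward reaction is endothermic. Raising T favours the endothermic direction — shift to the right.
The individual effects push in opposite directions; without quantitative information the net direction cannot be determined.

cannot be determined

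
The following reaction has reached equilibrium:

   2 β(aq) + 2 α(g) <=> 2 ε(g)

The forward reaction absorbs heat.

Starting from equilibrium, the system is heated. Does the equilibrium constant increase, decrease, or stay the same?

K depends on temperature via the van 't Hoff relation. The forward reaction is endothermic, so raising T increases K.

increases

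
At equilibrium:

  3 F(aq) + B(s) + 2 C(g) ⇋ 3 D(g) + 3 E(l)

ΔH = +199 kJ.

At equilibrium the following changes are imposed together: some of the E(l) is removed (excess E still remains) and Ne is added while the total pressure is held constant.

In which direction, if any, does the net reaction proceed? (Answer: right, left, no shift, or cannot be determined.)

right

E is a pure liquid; its activity is 1 regardless of amount, so Q is unaffected — no shift from this change.
Adding inert gas at constant total pressure expands the volume and lowers every reacting partial pressure. With Δn_gas = 3 − 2 = +1, Q moves away from K toward the side with fewer gas moles, so the system shifts toward the side with more gas moles — to the right.
Only the nonzero effect(s) matter; the net shift is to the right.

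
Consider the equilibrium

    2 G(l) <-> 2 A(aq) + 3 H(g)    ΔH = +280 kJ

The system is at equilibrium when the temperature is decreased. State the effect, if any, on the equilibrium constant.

K depends on temperature via the van 't Hoff relation. The forward reaction is endothermic, so lowering T decreases K.

decreases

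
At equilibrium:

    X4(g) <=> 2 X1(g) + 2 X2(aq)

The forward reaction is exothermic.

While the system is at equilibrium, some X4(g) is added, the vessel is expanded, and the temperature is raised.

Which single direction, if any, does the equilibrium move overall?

cannot be determined

Adding X4 (g), a reactant, drives the reaction to the right.
Gas moles: reactants 1, products 2 (Δn_gas = +1). Expansion shifts the system toward the side with more moles of gas — to the right.
The forward reaction is exothermic. Raising T favours the endothermic direction — shift to the left.
The individual effects push in opposite directions; without quantitative information the net direction cannot be determined.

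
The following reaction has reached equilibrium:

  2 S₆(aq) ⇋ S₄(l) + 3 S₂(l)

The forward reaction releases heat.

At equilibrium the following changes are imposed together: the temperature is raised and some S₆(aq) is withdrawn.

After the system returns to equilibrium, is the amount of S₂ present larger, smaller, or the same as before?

decreases

The forward reaction is exothermic. Raising T favours the endothermic direction — shift to the left.
Removing S₆ (aq), a reactant, drives the reaction to the left.
The net shift is to the left. S₂ is a product, so its amount decreases.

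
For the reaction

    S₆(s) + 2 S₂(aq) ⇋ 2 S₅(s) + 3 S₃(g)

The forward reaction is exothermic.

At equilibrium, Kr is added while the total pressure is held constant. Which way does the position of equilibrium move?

right

Adding inert gas at constant total pressure expands the volume and lowers every reacting partial pressure. With Δn_gas = 3 − 0 = +3, Q moves away from K toward the side with fewer gas moles, so the system shifts toward the side with more gas moles — to the right.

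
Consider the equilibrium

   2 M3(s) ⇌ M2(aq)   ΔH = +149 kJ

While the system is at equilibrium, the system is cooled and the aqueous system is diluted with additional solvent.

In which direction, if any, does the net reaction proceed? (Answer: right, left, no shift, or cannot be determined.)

cannot be determined

The forward reaction is endothermic. Lowering T favours the exothermic direction — shift to the left.
Dilution lowers every aqueous concentration by the same factor. Δn_aq = 1 − 0 = +1, so the system shifts toward the side with more dissolved moles — to the right.
The individual effects push in opposite directions; without quantitative information the net direction cannot be determined.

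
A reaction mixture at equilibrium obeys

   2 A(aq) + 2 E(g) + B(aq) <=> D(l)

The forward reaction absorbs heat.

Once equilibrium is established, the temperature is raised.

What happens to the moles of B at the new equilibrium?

decreases

The forward reaction is endothermic. Raising T favours the endothermic direction — shift to the right.
The net shift is to the right. B is a reactant, so its amount decreases.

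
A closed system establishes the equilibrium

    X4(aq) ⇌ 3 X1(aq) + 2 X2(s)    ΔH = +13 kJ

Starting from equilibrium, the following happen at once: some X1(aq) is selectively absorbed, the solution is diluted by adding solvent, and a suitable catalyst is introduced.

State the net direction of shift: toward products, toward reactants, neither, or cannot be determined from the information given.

right

Removing X1 (aq), a product, drives the reaction to the right.
Dilution lowers every aqueous concentration by the same factor. Δn_aq = 3 − 1 = +2, so the system shifts toward the side with more dissolved moles — to the right.
A catalyst speeds both forward and reverse rates equally; it changes neither Q nor K — no shift from this change.
Only the nonzero effect(s) matter; the net shift is to the right.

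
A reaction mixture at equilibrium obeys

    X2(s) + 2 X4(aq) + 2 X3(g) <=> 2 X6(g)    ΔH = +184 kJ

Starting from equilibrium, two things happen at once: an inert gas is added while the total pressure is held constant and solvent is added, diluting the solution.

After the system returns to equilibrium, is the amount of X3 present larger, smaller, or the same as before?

Adding inert gas at constant total pressure expands the volume, scaling every reacting partial pressure by the same factor. Δn_gas = 2 − 2 = 0, so Q is unchanged — no shift.
Dilution lowers every aqueous concentration by the same factor. Δn_aq = 0 − 2 = -2, so the system shifts toward the side with more dissolved moles — to the left.
The net shift is to the left. X3 is a reactant, so its amount increases.

increases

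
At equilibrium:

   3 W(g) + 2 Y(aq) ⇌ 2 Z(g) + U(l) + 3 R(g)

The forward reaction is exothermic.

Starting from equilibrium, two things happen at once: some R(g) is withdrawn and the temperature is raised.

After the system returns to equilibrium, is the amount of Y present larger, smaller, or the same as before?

cannot be determined

Removing R (g), a product, drives the reaction to the right.
The forward reaction is exothermic. Raising T favours the endothermic direction — shift to the left.
The two effects oppose each other, so the net shift — and hence the change in Y — cannot be determined from the given information.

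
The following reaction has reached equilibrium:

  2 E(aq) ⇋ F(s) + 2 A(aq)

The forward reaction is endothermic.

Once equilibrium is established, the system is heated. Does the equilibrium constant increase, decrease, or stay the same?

increases

K depends on temperature via the van 't Hoff relation. The forward reaction is endothermic, so raising T increases K.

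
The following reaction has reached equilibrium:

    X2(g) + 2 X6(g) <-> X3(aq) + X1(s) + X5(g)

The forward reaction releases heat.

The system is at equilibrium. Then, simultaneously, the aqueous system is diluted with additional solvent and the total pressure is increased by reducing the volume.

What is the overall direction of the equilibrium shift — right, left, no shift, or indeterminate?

right

Dilution lowers every aqueous concentration by the same factor. Δn_aq = 1 − 0 = +1, so the system shifts toward the side with more dissolved moles — to the right.
Gas moles: reactants 3, products 1 (Δn_gas = -2). Compression shifts the system toward the side with fewer moles of gas — to the right.
All effects act in the same direction — net shift to the right.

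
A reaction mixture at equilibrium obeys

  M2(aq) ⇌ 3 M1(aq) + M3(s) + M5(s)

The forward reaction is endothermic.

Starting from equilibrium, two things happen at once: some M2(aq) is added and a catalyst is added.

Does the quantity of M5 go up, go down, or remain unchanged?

increases

Adding M2 (aq), a reactant, drives the reaction to the right.
A catalyst speeds both forward and reverse rates equally; it changes neither Q nor K — no shift from this change.
The net shift is to the right. M5 is a product, so its amount increases.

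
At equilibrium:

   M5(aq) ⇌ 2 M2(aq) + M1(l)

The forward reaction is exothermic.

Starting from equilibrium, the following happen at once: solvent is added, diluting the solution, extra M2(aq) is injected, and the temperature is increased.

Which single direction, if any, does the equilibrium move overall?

cannot be determined

Dilution lowers every aqueous concentration by the same factor. Δn_aq = 2 − 1 = +1, so the system shifts toward the side with more dissolved moles — to the right.
Adding M2 (aq), a product, drives the reaction to the left.
The forward reaction is exothermic. Raising T favours the endothermic direction — shift to the left.
The individual effects push in opposite directions; without quantitative information the net direction cannot be determined.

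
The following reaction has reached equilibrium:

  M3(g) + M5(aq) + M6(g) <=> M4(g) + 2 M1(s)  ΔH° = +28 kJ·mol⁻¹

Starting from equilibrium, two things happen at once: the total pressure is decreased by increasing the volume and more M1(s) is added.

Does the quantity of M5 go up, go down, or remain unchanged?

Gas moles: reactants 2, products 1 (Δn_gas = -1). Expansion shifts the system toward the side with more moles of gas — to the left.
M1 is a pure solid; its activity is 1 regardless of amount, so Q is unaffected — no shift from this change.
The net shift is to the left. M5 is a reactant, so its amount increases.

increases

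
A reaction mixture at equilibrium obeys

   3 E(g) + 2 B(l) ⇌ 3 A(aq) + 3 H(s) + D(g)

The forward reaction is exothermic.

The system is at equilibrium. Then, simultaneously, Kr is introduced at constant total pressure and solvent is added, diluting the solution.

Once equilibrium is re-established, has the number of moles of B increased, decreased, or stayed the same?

Adding inert gas at constant total pressure expands the volume and lowers every reacting partial pressure. With Δn_gas = 1 − 3 = -2, Q moves away from K toward the side with fewer gas moles, so the system shifts toward the side with more gas moles — to the left.
Dilution lowers every aqueous concentration by the same factor. Δn_aq = 3 − 0 = +3, so the system shifts toward the side with more dissolved moles — to the right.
The two effects oppose each other, so the net shift — and hence the change in B — cannot be determined from the given information.

cannot be determined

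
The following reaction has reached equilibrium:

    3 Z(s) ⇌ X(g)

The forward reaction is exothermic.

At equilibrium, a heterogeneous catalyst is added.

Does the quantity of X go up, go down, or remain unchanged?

unchanged

A catalyst speeds both forward and reverse rates equally; it changes neither Q nor K — no shift from this change.
No net shift occurs, so the amount of X is unchanged.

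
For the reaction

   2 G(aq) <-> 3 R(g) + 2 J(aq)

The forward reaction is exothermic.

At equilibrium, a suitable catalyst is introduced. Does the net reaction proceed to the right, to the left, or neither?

no shift

A catalyst speeds both forward and reverse rates equally; it changes neither Q nor K — no shift from this change.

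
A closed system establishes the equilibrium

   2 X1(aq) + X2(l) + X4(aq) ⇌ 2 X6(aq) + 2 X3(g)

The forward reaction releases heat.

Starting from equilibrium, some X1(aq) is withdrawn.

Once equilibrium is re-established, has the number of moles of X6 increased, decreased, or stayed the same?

decreases

Removing X1 (aq), a reactant, drives the reaction to the left.
The net shift is to the left. X6 is a product, so its amount decreases.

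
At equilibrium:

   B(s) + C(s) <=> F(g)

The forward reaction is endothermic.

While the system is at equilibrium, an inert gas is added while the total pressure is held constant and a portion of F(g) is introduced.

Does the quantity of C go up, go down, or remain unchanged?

cannot be determined

Adding inert gas at constant total pressure expands the volume and lowers every reacting partial pressure. With Δn_gas = 1 − 0 = +1, Q moves away from K toward the side with fewer gas moles, so the system shifts toward the side with more gas moles — to the right.
Adding F (g), a product, drives the reaction to the left.
The two effects oppose each other, so the net shift — and hence the change in C — cannot be determined from the given information.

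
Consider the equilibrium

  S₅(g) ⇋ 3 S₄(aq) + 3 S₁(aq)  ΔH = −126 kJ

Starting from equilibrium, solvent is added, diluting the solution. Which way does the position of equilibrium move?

Dilution lowers every aqueous concentration by the same factor. Δn_aq = 6 − 0 = +6, so the system shifts toward the side with more dissolved moles — to the right.

right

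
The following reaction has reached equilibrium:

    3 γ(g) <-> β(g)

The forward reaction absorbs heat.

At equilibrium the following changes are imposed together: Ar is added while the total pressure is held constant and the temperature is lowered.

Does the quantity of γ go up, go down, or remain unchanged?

increases

Adding inert gas at constant total pressure expands the volume and lowers every reacting partial pressure. With Δn_gas = 1 − 3 = -2, Q moves away from K toward the side with fewer gas moles, so the system shifts toward the side with more gas moles — to the left.
The forward reaction is endothermic. Lowering T favours the exothermic direction — shift to the left.
The net shift is to the left. γ is a reactant, so its amount increases.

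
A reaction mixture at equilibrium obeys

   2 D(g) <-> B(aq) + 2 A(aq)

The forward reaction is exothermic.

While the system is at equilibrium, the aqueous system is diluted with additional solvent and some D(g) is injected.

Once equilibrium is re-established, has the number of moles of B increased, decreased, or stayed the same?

Dilution lowers every aqueous concentration by the same factor. Δn_aq = 3 − 0 = +3, so the system shifts toward the side with more dissolved moles — to the right.
Adding D (g), a reactant, drives the reaction to the right.
The net shift is to the right. B is a product, so its amount increases.

increases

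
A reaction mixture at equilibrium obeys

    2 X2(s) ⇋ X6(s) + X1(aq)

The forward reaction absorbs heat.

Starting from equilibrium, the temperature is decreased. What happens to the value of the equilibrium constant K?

decreases

K depends on temperature via the van 't Hoff relation. The forward reaction is endothermic, so lowering T decreases K.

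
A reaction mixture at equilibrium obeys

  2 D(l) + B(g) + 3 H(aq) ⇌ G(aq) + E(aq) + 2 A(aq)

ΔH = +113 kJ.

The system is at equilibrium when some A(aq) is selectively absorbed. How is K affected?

The equilibrium constant depends only on temperature. This perturbation may move the position of equilibrium, but since T is unchanged, K itself is unchanged.

unchanged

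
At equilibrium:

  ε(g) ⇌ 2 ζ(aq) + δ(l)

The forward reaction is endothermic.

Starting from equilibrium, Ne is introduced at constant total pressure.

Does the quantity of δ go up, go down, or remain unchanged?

decreases

Adding inert gas at constant total pressure expands the volume and lowers every reacting partial pressure. With Δn_gas = 0 − 1 = -1, Q moves away from K toward the side with fewer gas moles, so the system shifts toward the side with more gas moles — to the left.
The net shift is to the left. δ is a product, so its amount decreases.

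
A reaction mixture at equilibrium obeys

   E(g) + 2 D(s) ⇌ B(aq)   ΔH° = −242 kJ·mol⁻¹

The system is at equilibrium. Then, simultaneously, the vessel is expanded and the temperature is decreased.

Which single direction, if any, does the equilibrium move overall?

cannot be determined

Gas moles: reactants 1, products 0 (Δn_gas = -1). Expansion shifts the system toward the side with more moles of gas — to the left.
The forward reaction is exothermic. Lowering T favours the exothermic direction — shift to the right.
The individual effects push in opposite directions; without quantitative information the net direction cannot be determined.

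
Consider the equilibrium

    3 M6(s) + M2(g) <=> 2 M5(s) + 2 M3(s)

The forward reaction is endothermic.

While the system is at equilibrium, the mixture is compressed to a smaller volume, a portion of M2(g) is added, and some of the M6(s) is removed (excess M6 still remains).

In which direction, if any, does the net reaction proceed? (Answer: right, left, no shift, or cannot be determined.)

Gas moles: reactants 1, products 0 (Δn_gas = -1). Compression shifts the system toward the side with fewer moles of gas — to the right.
Adding M2 (g), a reactant, drives the reaction to the right.
M6 is a pure solid; its activity is 1 regardless of amount, so Q is unaffected — no shift from this change.
Only the nonzero effect(s) matter; the net shift is to the right.

right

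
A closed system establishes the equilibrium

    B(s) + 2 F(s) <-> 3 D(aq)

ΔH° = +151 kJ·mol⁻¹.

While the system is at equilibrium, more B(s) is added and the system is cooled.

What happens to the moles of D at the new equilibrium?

B is a pure solid; its activity is 1 regardless of amount, so Q is unaffected — no shift from this change.
The forward reaction is endothermic. Lowering T favours the exothermic direction — shift to the left.
The net shift is to the left. D is a product, so its amount decreases.

decreases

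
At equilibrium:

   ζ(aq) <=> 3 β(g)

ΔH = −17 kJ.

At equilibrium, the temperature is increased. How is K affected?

K depends on temperature via the van 't Hoff relation. The forward reaction is exothermic, so raising T decreases K.

decreases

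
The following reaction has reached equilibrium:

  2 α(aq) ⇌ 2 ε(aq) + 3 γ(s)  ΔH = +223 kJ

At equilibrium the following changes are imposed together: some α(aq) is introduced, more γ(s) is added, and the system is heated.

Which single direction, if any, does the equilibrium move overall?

Adding α (aq), a reactant, drives the reaction to the right.
γ is a pure solid; its activity is 1 regardless of amount, so Q is unaffected — no shift from this change.
The forward reaction is endothermic. Raising T favours the endothermic direction — shift to the right.
Only the nonzero effect(s) matter; the net shift is to the right.

right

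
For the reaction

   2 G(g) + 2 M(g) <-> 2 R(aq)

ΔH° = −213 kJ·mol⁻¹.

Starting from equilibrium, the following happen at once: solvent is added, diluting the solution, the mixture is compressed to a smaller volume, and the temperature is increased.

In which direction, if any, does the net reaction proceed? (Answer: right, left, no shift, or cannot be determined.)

cannot be determined

Dilution lowers every aqueous concentration by the same factor. Δn_aq = 2 − 0 = +2, so the system shifts toward the side with more dissolved moles — to the right.
Gas moles: reactants 4, products 0 (Δn_gas = -4). Compression shifts the system toward the side with fewer moles of gas — to the right.
The forward reaction is exothermic. Raising T favours the endothermic direction — shift to the left.
The individual effects push in opposite directions; without quantitative information the net direction cannot be determined.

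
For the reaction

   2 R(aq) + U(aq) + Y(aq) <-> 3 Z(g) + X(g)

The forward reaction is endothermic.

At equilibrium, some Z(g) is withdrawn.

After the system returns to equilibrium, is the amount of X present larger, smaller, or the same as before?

Removing Z (g), a product, drives the reaction to the right.
The net shift is to the right. X is a product, so its amount increases.

increases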